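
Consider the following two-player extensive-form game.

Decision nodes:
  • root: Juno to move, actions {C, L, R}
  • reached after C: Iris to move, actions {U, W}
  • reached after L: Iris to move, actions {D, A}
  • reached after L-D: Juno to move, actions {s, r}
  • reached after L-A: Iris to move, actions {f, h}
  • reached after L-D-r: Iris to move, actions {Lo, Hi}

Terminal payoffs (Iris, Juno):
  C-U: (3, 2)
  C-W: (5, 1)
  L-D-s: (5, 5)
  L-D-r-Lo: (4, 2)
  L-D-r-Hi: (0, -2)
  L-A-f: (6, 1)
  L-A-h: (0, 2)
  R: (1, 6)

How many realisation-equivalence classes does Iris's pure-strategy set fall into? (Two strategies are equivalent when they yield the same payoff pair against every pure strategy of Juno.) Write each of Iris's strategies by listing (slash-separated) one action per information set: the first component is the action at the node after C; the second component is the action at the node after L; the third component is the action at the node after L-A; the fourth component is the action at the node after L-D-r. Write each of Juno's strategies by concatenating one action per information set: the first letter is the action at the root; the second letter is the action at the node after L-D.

8

Iris has 16 pure strategies: U/D/f/Lo, U/D/f/Hi, U/D/h/Lo, U/D/h/Hi, U/A/f/Lo, U/A/f/Hi, U/A/h/Lo, U/A/h/Hi, W/D/f/Lo, W/D/f/Hi, W/D/h/Lo, W/D/h/Hi, W/A/f/Lo, W/A/f/Hi, W/A/h/Lo, W/A/h/Hi. Columns: Cs, Cr, Ls, Lr, Rs, Rr.
{U/D/f/Lo, U/D/h/Lo} → row (3,2) (3,2) (5,5) (4,2) (1,6) (1,6)
{U/D/f/Hi, U/D/h/Hi} → row (3,2) (3,2) (5,5) (0,-2) (1,6) (1,6)
{U/A/f/Lo, U/A/f/Hi} → row (3,2) (3,2) (6,1) (6,1) (1,6) (1,6)
{U/A/h/Lo, U/A/h/Hi} → row (3,2) (3,2) (0,2) (0,2) (1,6) (1,6)
{W/D/f/Lo, W/D/h/Lo} → row (5,1) (5,1) (5,5) (4,2) (1,6) (1,6)
{W/D/f/Hi, W/D/h/Hi} → row (5,1) (5,1) (5,5) (0,-2) (1,6) (1,6)
{W/A/f/Lo, W/A/f/Hi} → row (5,1) (5,1) (6,1) (6,1) (1,6) (1,6)
{W/A/h/Lo, W/A/h/Hi} → row (5,1) (5,1) (0,2) (0,2) (1,6) (1,6)
That's 8 distinct rows out of 16 strategies.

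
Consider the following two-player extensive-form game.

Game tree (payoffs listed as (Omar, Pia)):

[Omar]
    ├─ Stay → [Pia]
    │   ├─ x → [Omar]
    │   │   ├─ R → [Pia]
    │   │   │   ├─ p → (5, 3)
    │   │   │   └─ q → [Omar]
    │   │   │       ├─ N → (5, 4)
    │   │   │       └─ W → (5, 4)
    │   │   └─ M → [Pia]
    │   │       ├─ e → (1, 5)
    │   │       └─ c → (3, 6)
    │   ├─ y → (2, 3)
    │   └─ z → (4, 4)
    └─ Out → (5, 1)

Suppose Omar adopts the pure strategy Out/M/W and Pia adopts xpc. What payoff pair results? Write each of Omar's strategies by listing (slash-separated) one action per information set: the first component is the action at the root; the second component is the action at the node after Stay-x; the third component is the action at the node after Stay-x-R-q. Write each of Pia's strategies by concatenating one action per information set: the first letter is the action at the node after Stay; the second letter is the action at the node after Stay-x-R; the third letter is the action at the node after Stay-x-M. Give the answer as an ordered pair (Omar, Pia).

Trace the play path from the root:
  Omar plays Out
→ terminal payoff (5, 1).
(Omar's choice at the node after Stay-x is never reached on this path, so it doesn't affect the outcome.)

(5, 1)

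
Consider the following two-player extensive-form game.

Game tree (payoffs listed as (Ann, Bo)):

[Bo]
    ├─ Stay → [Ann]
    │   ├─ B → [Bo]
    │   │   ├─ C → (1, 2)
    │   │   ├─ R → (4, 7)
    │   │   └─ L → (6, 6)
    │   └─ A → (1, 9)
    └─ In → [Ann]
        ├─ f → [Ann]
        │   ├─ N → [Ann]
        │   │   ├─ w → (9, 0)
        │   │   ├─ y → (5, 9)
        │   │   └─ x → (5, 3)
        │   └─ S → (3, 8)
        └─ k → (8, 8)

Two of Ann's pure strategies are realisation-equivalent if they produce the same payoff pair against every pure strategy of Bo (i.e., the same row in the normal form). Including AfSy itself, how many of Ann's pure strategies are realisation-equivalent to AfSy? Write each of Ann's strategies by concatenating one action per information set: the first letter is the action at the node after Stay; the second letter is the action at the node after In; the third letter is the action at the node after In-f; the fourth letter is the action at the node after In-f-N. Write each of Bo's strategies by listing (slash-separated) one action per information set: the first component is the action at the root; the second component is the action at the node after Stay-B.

Row for AfSy (columns Stay/C, Stay/R, Stay/L, In/C, In/R, In/L): (1,9) (1,9) (1,9) (3,8) (3,8) (3,8).
Under AfSy, Ann's choice at the node after In-f-N can never be reached regardless of what Bo does, so varying those choices leaves every outcome unchanged.
Holding the reachable choices fixed and varying the unreachable one freely already gives 3 equivalent strategies.
No other strategy reproduces this row, so those 3 are the full class: AfSw, AfSy, AfSx.

3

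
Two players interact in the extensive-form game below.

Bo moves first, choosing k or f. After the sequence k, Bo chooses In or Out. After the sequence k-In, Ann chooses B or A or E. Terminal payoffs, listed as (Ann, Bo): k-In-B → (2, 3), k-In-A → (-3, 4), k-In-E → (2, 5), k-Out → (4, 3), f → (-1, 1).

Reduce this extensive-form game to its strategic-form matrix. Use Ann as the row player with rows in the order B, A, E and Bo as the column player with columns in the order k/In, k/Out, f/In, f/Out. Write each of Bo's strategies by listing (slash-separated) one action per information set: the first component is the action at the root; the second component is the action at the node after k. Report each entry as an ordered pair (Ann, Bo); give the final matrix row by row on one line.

B: (2,3) (4,3) (-1,1) (-1,1) | A: (-3,4) (4,3) (-1,1) (-1,1) | E: (2,5) (4,3) (-1,1) (-1,1)

Row B: k/In→(2,3), k/Out→(4,3), f/In→(-1,1), f/Out→(-1,1)
Row A: k/In→(-3,4), k/Out→(4,3), f/In→(-1,1), f/Out→(-1,1)
Row E: k/In→(2,5), k/Out→(4,3), f/In→(-1,1), f/Out→(-1,1)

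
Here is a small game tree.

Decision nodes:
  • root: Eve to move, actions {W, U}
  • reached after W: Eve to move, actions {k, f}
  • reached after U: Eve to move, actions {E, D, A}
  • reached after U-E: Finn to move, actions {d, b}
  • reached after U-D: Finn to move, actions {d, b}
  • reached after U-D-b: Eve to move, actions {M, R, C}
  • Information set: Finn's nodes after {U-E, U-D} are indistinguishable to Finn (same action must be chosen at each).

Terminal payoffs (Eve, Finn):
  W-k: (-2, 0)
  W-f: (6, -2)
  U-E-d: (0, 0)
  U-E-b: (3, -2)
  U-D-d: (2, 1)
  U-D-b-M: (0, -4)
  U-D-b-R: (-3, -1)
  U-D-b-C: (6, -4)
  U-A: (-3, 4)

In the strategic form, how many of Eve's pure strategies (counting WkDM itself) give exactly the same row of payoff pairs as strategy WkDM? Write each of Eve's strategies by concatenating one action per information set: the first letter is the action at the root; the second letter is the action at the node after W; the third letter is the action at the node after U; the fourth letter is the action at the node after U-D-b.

Row for WkDM (columns d, b): (-2,0) (-2,0).
Under WkDM, Eve's choice at the node after U and at the node after U-D-b can never be reached regardless of what Finn does, so varying those choices leaves every outcome unchanged.
Holding the reachable choices fixed and varying the unreachable ones freely already gives 3 × 3 = 9 equivalent strategies.
No other strategy reproduces this row, so those 9 are the full class: WkEM, WkER, WkEC, WkDM, WkDR, WkDC, WkAM, WkAR, WkAC.

9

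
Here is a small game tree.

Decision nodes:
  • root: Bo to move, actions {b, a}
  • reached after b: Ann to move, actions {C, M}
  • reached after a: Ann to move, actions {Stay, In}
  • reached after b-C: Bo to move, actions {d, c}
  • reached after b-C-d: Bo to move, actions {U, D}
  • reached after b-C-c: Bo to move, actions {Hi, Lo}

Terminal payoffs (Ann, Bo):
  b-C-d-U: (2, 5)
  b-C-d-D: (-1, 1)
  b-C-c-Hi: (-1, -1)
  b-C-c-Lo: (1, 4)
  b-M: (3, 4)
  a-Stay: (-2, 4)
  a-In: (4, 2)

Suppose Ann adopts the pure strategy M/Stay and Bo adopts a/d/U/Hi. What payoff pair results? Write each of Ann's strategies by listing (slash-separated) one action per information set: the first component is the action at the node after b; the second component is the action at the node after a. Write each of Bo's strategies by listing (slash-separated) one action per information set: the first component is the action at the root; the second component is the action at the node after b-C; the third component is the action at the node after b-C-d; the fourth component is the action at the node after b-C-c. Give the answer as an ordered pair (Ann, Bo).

(-2, 4)

Trace the play path from the root:
  Bo plays a
  Ann plays Stay at [a]
→ terminal payoff (-2, 4).
(Ann's choice at the node after b is never reached on this path, so it doesn't affect the outcome.)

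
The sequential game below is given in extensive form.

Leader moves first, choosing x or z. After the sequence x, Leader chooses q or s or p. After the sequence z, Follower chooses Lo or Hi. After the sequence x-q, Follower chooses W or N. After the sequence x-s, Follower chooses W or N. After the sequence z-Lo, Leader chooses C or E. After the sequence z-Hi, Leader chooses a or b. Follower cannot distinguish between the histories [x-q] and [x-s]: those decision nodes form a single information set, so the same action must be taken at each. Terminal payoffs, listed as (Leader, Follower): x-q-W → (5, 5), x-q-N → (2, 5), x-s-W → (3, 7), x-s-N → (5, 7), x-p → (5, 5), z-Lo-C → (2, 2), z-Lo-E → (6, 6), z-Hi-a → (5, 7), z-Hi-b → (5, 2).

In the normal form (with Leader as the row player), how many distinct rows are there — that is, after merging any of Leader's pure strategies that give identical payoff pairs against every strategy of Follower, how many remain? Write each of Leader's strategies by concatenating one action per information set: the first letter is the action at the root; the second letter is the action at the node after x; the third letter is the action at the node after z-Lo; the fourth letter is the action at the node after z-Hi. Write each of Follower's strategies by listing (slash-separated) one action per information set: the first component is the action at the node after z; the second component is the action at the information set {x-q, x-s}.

Leader has 24 pure strategies: xqCa, xqCb, xqEa, xqEb, xsCa, xsCb, xsEa, xsEb, xpCa, xpCb, xpEa, xpEb, zqCa, zqCb, zqEa, zqEb, zsCa, zsCb, zsEa, zsEb, zpCa, zpCb, zpEa, zpEb. Columns: Lo/W, Lo/N, Hi/W, Hi/N.
{xqCa, xqCb, xqEa, xqEb} → row (5,5) (2,5) (5,5) (2,5)
{xsCa, xsCb, xsEa, xsEb} → row (3,7) (5,7) (3,7) (5,7)
{xpCa, xpCb, xpEa, xpEb} → row (5,5) (5,5) (5,5) (5,5)
{zqCa, zsCa, zpCa} → row (2,2) (2,2) (5,7) (5,7)
{zqCb, zsCb, zpCb} → row (2,2) (2,2) (5,2) (5,2)
{zqEa, zsEa, zpEa} → row (6,6) (6,6) (5,7) (5,7)
{zqEb, zsEb, zpEb} → row (6,6) (6,6) (5,2) (5,2)
That's 7 distinct rows out of 24 strategies.

7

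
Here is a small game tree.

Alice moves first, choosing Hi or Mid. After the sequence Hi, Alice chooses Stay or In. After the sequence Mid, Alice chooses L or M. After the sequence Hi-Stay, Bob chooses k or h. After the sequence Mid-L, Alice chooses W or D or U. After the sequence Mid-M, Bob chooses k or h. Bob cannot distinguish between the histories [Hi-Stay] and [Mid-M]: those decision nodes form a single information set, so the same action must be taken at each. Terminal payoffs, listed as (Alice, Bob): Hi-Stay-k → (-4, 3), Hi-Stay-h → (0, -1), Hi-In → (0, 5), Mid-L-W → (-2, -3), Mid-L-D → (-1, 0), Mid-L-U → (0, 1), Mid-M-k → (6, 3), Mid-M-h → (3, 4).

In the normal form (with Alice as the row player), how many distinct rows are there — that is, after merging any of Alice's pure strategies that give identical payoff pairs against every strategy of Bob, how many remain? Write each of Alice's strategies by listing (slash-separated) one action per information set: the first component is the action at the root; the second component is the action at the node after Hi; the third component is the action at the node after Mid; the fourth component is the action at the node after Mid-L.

Alice has 24 pure strategies: Hi/Stay/L/W, Hi/Stay/L/D, Hi/Stay/L/U, Hi/Stay/M/W, Hi/Stay/M/D, Hi/Stay/M/U, Hi/In/L/W, Hi/In/L/D, Hi/In/L/U, Hi/In/M/W, Hi/In/M/D, Hi/In/M/U, Mid/Stay/L/W, Mid/Stay/L/D, Mid/Stay/L/U, Mid/Stay/M/W, Mid/Stay/M/D, Mid/Stay/M/U, Mid/In/L/W, Mid/In/L/D, Mid/In/L/U, Mid/In/M/W, Mid/In/M/D, Mid/In/M/U. Columns: k, h.
{Hi/Stay/L/W, Hi/Stay/L/D, Hi/Stay/L/U, Hi/Stay/M/W, Hi/Stay/M/D, Hi/Stay/M/U} → row (-4,3) (0,-1)
{Hi/In/L/W, Hi/In/L/D, Hi/In/L/U, Hi/In/M/W, Hi/In/M/D, Hi/In/M/U} → row (0,5) (0,5)
{Mid/Stay/L/W, Mid/In/L/W} → row (-2,-3) (-2,-3)
{Mid/Stay/L/D, Mid/In/L/D} → row (-1,0) (-1,0)
{Mid/Stay/L/U, Mid/In/L/U} → row (0,1) (0,1)
{Mid/Stay/M/W, Mid/Stay/M/D, Mid/Stay/M/U, Mid/In/M/W, Mid/In/M/D, Mid/In/M/U} → row (6,3) (3,4)
That's 6 distinct rows out of 24 strategies.

6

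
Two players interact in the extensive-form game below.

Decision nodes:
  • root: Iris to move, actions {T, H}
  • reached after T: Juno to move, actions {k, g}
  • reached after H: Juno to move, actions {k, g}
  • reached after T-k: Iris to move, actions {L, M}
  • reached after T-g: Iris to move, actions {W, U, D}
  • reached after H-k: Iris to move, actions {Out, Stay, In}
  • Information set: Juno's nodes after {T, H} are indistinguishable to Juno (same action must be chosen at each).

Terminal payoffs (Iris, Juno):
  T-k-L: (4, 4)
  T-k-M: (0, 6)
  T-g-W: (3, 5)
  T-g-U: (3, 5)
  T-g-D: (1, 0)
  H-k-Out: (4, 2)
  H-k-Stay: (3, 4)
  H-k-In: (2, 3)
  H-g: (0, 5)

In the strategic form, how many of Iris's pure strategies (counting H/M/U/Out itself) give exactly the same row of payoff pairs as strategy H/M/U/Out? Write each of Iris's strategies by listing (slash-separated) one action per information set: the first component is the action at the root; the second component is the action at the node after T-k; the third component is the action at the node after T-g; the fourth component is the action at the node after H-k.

6

Row for H/M/U/Out (columns k, g): (4,2) (0,5).
Under H/M/U/Out, Iris's choice at the node after T-k and at the node after T-g can never be reached regardless of what Juno does, so varying those choices leaves every outcome unchanged.
Holding the reachable choices fixed and varying the unreachable ones freely already gives 2 × 3 = 6 equivalent strategies.
No other strategy reproduces this row, so those 6 are the full class: H/L/W/Out, H/L/U/Out, H/L/D/Out, H/M/W/Out, H/M/U/Out, H/M/D/Out.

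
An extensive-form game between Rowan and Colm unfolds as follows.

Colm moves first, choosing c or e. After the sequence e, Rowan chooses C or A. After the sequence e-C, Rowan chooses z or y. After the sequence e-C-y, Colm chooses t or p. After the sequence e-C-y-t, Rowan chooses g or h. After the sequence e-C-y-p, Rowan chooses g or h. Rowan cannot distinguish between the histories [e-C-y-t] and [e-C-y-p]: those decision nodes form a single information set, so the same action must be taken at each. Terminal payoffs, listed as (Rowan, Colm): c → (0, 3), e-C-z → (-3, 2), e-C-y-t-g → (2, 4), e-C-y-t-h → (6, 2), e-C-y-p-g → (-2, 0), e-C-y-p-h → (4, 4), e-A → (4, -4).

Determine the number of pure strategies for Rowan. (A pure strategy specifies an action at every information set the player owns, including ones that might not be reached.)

Rowan owns the node after e with actions {C, A} — two choices.
Rowan owns the node after e-C with actions {z, y} — two choices.
Rowan owns the information set {e-C-y-t, e-C-y-p} with actions {g, h} — two choices.
A pure strategy fixes one action at each information set independently, so the count is the product 2 × 2 × 2 = 8.
(For reference, Colm has 4 pure strategies, giving a 8×4 normal-form matrix.)

8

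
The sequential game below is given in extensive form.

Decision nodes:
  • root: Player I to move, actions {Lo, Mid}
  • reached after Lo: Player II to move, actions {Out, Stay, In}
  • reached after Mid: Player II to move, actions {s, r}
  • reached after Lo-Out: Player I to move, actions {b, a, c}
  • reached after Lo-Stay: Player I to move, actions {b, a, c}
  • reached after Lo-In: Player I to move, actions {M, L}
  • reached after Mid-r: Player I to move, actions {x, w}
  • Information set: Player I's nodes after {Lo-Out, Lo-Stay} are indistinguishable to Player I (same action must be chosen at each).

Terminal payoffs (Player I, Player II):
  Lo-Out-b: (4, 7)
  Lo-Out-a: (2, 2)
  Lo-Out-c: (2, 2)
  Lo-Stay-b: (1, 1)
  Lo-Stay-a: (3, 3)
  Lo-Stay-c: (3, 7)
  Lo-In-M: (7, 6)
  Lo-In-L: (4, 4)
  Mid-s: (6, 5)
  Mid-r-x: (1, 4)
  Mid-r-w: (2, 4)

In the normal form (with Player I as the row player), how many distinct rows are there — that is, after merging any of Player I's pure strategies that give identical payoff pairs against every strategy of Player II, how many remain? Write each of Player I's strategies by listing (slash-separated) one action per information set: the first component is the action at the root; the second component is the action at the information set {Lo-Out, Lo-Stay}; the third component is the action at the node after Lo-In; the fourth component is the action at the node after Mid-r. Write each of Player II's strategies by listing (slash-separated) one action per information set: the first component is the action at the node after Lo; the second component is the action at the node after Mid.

8

Player I has 24 pure strategies: Lo/b/M/x, Lo/b/M/w, Lo/b/L/x, Lo/b/L/w, Lo/a/M/x, Lo/a/M/w, Lo/a/L/x, Lo/a/L/w, Lo/c/M/x, Lo/c/M/w, Lo/c/L/x, Lo/c/L/w, Mid/b/M/x, Mid/b/M/w, Mid/b/L/x, Mid/b/L/w, Mid/a/M/x, Mid/a/M/w, Mid/a/L/x, Mid/a/L/w, Mid/c/M/x, Mid/c/M/w, Mid/c/L/x, Mid/c/L/w. Columns: Out/s, Out/r, Stay/s, Stay/r, In/s, In/r.
{Lo/b/M/x, Lo/b/M/w} → row (4,7) (4,7) (1,1) (1,1) (7,6) (7,6)
{Lo/b/L/x, Lo/b/L/w} → row (4,7) (4,7) (1,1) (1,1) (4,4) (4,4)
{Lo/a/M/x, Lo/a/M/w} → row (2,2) (2,2) (3,3) (3,3) (7,6) (7,6)
{Lo/a/L/x, Lo/a/L/w} → row (2,2) (2,2) (3,3) (3,3) (4,4) (4,4)
{Lo/c/M/x, Lo/c/M/w} → row (2,2) (2,2) (3,7) (3,7) (7,6) (7,6)
{Lo/c/L/x, Lo/c/L/w} → row (2,2) (2,2) (3,7) (3,7) (4,4) (4,4)
{Mid/b/M/x, Mid/b/L/x, Mid/a/M/x, Mid/a/L/x, Mid/c/M/x, Mid/c/L/x} → row (6,5) (1,4) (6,5) (1,4) (6,5) (1,4)
{Mid/b/M/w, Mid/b/L/w, Mid/a/M/w, Mid/a/L/w, Mid/c/M/w, Mid/c/L/w} → row (6,5) (2,4) (6,5) (2,4) (6,5) (2,4)
That's 8 distinct rows out of 24 strategies.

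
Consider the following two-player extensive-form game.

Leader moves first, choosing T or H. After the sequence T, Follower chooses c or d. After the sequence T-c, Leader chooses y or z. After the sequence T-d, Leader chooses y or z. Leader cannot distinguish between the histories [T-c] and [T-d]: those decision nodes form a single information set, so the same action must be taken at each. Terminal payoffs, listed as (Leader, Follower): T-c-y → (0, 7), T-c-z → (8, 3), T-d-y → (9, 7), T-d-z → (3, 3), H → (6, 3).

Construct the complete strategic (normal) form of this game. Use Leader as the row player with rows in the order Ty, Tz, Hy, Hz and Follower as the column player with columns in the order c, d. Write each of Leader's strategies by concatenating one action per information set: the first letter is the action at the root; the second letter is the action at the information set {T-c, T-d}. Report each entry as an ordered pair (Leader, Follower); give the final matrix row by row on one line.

Ty: (0,7) (9,7) | Tz: (8,3) (3,3) | Hy: (6,3) (6,3) | Hz: (6,3) (6,3)

            c        d
  Ty    (0,7)    (9,7)
  Tz    (8,3)    (3,3)
  Hy    (6,3)    (6,3)
  Hz    (6,3)    (6,3)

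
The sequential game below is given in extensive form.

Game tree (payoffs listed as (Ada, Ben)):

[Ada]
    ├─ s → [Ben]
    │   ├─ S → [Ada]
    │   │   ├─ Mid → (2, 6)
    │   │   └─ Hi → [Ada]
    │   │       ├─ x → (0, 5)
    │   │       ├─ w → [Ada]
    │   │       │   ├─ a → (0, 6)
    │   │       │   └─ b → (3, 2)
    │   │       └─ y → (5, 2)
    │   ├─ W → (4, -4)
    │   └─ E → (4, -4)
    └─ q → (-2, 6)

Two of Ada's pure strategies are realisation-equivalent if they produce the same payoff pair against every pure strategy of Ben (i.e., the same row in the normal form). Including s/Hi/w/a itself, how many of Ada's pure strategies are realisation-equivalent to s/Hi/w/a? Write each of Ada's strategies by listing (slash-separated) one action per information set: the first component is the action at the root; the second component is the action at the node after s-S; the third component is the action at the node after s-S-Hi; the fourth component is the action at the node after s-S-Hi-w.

Row for s/Hi/w/a (columns S, W, E): (0,6) (4,-4) (4,-4).
Every one of Ada's information sets is on the play path for some reply by Ben when Ada follows s/Hi/w/a.
Changing the action at any of them therefore changes at least one column, so only s/Hi/w/a itself gives this row.

1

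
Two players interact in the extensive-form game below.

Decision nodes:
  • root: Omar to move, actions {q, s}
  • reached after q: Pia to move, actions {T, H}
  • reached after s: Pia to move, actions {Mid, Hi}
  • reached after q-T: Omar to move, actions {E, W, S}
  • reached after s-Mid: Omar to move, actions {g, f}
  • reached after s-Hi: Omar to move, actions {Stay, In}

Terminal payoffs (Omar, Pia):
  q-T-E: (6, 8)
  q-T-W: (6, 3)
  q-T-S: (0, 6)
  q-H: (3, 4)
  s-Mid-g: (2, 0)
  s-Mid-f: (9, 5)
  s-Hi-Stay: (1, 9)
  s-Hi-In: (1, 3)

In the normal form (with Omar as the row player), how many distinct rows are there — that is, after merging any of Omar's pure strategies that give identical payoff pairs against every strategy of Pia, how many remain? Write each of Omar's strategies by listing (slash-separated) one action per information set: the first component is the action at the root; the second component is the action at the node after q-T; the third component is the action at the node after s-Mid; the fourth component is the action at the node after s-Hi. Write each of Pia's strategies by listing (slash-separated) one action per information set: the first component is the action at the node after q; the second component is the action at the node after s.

Omar has 24 pure strategies: q/E/g/Stay, q/E/g/In, q/E/f/Stay, q/E/f/In, q/W/g/Stay, q/W/g/In, q/W/f/Stay, q/W/f/In, q/S/g/Stay, q/S/g/In, q/S/f/Stay, q/S/f/In, s/E/g/Stay, s/E/g/In, s/E/f/Stay, s/E/f/In, s/W/g/Stay, s/W/g/In, s/W/f/Stay, s/W/f/In, s/S/g/Stay, s/S/g/In, s/S/f/Stay, s/S/f/In. Columns: T/Mid, T/Hi, H/Mid, H/Hi.
{q/E/g/Stay, q/E/g/In, q/E/f/Stay, q/E/f/In} → row (6,8) (6,8) (3,4) (3,4)
{q/W/g/Stay, q/W/g/In, q/W/f/Stay, q/W/f/In} → row (6,3) (6,3) (3,4) (3,4)
{q/S/g/Stay, q/S/g/In, q/S/f/Stay, q/S/f/In} → row (0,6) (0,6) (3,4) (3,4)
{s/E/g/Stay, s/W/g/Stay, s/S/g/Stay} → row (2,0) (1,9) (2,0) (1,9)
{s/E/g/In, s/W/g/In, s/S/g/In} → row (2,0) (1,3) (2,0) (1,3)
{s/E/f/Stay, s/W/f/Stay, s/S/f/Stay} → row (9,5) (1,9) (9,5) (1,9)
{s/E/f/In, s/W/f/In, s/S/f/In} → row (9,5) (1,3) (9,5) (1,3)
That's 7 distinct rows out of 24 strategies.

7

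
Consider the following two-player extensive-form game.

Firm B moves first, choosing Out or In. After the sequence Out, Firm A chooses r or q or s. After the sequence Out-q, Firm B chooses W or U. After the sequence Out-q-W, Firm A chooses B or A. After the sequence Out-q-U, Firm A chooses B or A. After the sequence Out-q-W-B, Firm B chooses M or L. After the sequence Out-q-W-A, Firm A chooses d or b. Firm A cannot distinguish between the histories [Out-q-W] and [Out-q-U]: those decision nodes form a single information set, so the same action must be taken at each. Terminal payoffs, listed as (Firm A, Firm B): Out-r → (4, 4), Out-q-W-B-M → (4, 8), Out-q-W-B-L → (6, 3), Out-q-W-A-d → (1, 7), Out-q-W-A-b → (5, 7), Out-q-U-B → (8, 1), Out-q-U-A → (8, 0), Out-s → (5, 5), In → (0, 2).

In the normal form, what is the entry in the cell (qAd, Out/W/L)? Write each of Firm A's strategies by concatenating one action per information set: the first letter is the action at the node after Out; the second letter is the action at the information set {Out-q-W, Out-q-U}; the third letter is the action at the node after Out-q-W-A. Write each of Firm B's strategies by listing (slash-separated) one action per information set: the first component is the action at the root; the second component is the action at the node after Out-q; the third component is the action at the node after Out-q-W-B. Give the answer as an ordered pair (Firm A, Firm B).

Trace the play path from the root:
  Firm B plays Out
  Firm A plays q at [Out]
  Firm B plays W at [Out-q]
  Firm A plays A at [Out-q-W]
  Firm A plays d at [Out-q-W-A]
→ terminal payoff (1, 7).
(Firm B's choice at the node after Out-q-W-B is never reached on this path, so it doesn't affect the outcome.)

(1, 7)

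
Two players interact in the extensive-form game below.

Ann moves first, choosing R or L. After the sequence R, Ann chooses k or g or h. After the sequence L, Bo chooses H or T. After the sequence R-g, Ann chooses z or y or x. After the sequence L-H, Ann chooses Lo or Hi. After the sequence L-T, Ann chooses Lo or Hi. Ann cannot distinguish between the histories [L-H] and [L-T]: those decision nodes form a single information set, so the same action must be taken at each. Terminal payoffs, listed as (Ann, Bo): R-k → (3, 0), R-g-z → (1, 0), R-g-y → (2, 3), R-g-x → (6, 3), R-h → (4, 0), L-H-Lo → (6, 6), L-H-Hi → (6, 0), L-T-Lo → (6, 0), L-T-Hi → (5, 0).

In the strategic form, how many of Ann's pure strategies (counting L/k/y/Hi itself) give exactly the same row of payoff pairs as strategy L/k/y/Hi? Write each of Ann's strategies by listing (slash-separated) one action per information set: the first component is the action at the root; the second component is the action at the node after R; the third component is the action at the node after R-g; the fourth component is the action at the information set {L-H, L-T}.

Row for L/k/y/Hi (columns H, T): (6,0) (5,0).
Under L/k/y/Hi, Ann's choice at the node after R and at the node after R-g can never be reached regardless of what Bo does, so varying those choices leaves every outcome unchanged.
Holding the reachable choices fixed and varying the unreachable ones freely already gives 3 × 3 = 9 equivalent strategies.
No other strategy reproduces this row, so those 9 are the full class: L/k/z/Hi, L/k/y/Hi, L/k/x/Hi, L/g/z/Hi, L/g/y/Hi, L/g/x/Hi, L/h/z/Hi, L/h/y/Hi, L/h/x/Hi.

9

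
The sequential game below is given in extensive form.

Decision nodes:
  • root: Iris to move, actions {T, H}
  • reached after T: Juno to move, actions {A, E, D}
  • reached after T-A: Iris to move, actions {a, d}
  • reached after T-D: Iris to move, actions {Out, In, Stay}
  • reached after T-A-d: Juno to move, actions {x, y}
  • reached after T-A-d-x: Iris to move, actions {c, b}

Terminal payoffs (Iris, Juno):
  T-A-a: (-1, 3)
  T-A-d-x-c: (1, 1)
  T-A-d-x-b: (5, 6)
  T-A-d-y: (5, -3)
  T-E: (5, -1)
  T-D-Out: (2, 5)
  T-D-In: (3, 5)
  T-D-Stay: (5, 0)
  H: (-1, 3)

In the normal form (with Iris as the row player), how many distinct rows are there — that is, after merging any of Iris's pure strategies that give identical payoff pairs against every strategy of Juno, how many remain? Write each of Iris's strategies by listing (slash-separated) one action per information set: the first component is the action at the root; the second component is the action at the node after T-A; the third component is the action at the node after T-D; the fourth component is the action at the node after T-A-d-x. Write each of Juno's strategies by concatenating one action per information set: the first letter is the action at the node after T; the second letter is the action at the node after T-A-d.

10

Iris has 24 pure strategies: T/a/Out/c, T/a/Out/b, T/a/In/c, T/a/In/b, T/a/Stay/c, T/a/Stay/b, T/d/Out/c, T/d/Out/b, T/d/In/c, T/d/In/b, T/d/Stay/c, T/d/Stay/b, H/a/Out/c, H/a/Out/b, H/a/In/c, H/a/In/b, H/a/Stay/c, H/a/Stay/b, H/d/Out/c, H/d/Out/b, H/d/In/c, H/d/In/b, H/d/Stay/c, H/d/Stay/b. Columns: Ax, Ay, Ex, Ey, Dx, Dy.
{T/a/Out/c, T/a/Out/b} → row (-1,3) (-1,3) (5,-1) (5,-1) (2,5) (2,5)
{T/a/In/c, T/a/In/b} → row (-1,3) (-1,3) (5,-1) (5,-1) (3,5) (3,5)
{T/a/Stay/c, T/a/Stay/b} → row (-1,3) (-1,3) (5,-1) (5,-1) (5,0) (5,0)
{T/d/Out/c} → row (1,1) (5,-3) (5,-1) (5,-1) (2,5) (2,5)
{T/d/Out/b} → row (5,6) (5,-3) (5,-1) (5,-1) (2,5) (2,5)
{T/d/In/c} → row (1,1) (5,-3) (5,-1) (5,-1) (3,5) (3,5)
{T/d/In/b} → row (5,6) (5,-3) (5,-1) (5,-1) (3,5) (3,5)
{T/d/Stay/c} → row (1,1) (5,-3) (5,-1) (5,-1) (5,0) (5,0)
{T/d/Stay/b} → row (5,6) (5,-3) (5,-1) (5,-1) (5,0) (5,0)
{H/a/Out/c, H/a/Out/b, H/a/In/c, H/a/In/b, H/a/Stay/c, H/a/Stay/b, H/d/Out/c, H/d/Out/b, H/d/In/c, H/d/In/b, H/d/Stay/c, H/d/Stay/b} → row (-1,3) (-1,3) (-1,3) (-1,3) (-1,3) (-1,3)
That's 10 distinct rows out of 24 strategies.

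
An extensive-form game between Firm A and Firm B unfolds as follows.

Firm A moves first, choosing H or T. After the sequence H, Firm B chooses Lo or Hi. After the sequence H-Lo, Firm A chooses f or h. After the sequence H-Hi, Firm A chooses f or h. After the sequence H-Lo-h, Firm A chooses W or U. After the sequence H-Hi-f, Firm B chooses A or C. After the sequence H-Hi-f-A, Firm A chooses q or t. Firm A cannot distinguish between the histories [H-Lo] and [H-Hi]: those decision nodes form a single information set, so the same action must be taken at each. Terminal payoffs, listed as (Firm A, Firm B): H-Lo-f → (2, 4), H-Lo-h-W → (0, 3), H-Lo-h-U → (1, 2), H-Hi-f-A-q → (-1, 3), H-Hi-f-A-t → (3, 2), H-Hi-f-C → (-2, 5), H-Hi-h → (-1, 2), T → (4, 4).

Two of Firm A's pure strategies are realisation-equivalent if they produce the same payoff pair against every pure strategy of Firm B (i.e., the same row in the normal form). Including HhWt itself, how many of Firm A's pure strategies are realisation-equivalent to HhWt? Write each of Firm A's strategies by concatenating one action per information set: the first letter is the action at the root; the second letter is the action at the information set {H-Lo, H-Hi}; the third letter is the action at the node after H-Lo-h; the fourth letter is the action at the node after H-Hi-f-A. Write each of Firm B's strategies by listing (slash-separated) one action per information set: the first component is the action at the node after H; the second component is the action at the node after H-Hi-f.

Row for HhWt (columns Lo/A, Lo/C, Hi/A, Hi/C): (0,3) (0,3) (-1,2) (-1,2).
Under HhWt, Firm A's choice at the node after H-Hi-f-A can never be reached regardless of what Firm B does, so varying those choices leaves every outcome unchanged.
Holding the reachable choices fixed and varying the unreachable one freely already gives 2 equivalent strategies.
No other strategy reproduces this row, so those 2 are the full class: HhWq, HhWt.

2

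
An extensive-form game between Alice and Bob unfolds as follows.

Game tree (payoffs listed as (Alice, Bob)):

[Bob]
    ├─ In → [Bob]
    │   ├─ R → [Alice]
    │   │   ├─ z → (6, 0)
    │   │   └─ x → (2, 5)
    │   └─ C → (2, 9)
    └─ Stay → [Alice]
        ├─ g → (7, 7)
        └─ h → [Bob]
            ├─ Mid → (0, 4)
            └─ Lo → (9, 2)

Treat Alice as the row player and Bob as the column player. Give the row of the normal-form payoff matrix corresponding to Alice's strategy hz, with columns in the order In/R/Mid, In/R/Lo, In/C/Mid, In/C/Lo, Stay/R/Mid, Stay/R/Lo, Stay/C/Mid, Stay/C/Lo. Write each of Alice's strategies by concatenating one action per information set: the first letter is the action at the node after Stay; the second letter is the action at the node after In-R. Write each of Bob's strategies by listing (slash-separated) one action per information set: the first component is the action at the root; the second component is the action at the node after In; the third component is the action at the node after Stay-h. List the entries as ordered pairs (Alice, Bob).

(6,0) (6,0) (2,9) (2,9) (0,4) (9,2) (0,4) (9,2)

vs In/R/Mid: Bob plays In → Bob plays R at [In] → Alice plays z at [In-R] → (6, 0)
vs In/R/Lo: Bob plays In → Bob plays R at [In] → Alice plays z at [In-R] → (6, 0)
vs In/C/Mid: Bob plays In → Bob plays C at [In] → (2, 9)
vs In/C/Lo: Bob plays In → Bob plays C at [In] → (2, 9)
vs Stay/R/Mid: Bob plays Stay → Alice plays h at [Stay] → Bob plays Mid at [Stay-h] → (0, 4)
vs Stay/R/Lo: Bob plays Stay → Alice plays h at [Stay] → Bob plays Lo at [Stay-h] → (9, 2)
vs Stay/C/Mid: Bob plays Stay → Alice plays h at [Stay] → Bob plays Mid at [Stay-h] → (0, 4)
vs Stay/C/Lo: Bob plays Stay → Alice plays h at [Stay] → Bob plays Lo at [Stay-h] → (9, 2)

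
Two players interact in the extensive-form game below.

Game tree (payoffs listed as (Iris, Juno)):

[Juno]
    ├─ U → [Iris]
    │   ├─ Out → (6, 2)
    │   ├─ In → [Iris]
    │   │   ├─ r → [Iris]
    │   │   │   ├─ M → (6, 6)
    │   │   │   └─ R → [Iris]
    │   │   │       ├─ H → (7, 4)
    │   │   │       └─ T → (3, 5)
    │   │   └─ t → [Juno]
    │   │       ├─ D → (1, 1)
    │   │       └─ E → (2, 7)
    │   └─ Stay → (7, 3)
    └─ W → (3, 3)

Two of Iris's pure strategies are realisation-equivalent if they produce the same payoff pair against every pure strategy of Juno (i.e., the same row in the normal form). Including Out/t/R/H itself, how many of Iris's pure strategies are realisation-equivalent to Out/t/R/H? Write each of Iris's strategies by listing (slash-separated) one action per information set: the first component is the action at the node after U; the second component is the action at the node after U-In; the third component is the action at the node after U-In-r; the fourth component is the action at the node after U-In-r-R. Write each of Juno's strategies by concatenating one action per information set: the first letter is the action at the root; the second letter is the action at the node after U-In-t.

8

Row for Out/t/R/H (columns UD, UE, WD, WE): (6,2) (6,2) (3,3) (3,3).
Under Out/t/R/H, Iris's choice at the node after U-In and at the node after U-In-r and at the node after U-In-r-R can never be reached regardless of what Juno does, so varying those choices leaves every outcome unchanged.
Holding the reachable choices fixed and varying the unreachable ones freely already gives 2 × 2 × 2 = 8 equivalent strategies.
No other strategy reproduces this row, so those 8 are the full class: Out/r/M/H, Out/r/M/T, Out/r/R/H, Out/r/R/T, Out/t/M/H, Out/t/M/T, Out/t/R/H, Out/t/R/T.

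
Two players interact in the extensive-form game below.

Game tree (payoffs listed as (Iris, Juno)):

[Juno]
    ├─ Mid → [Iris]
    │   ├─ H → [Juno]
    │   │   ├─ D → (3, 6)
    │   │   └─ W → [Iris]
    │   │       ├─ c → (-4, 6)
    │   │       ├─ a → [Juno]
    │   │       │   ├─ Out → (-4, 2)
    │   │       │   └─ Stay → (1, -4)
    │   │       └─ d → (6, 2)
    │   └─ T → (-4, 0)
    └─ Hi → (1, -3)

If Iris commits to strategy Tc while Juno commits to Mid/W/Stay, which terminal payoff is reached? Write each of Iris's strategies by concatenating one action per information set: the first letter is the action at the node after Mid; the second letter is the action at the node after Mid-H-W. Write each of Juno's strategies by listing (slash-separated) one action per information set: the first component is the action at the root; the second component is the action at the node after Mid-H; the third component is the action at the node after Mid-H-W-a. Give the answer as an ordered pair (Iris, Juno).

Trace the play path from the root:
  Juno plays Mid
  Iris plays T at [Mid]
→ terminal payoff (-4, 0).
(Iris's choice at the node after Mid-H-W is never reached on this path, so it doesn't affect the outcome.)

(-4, 0)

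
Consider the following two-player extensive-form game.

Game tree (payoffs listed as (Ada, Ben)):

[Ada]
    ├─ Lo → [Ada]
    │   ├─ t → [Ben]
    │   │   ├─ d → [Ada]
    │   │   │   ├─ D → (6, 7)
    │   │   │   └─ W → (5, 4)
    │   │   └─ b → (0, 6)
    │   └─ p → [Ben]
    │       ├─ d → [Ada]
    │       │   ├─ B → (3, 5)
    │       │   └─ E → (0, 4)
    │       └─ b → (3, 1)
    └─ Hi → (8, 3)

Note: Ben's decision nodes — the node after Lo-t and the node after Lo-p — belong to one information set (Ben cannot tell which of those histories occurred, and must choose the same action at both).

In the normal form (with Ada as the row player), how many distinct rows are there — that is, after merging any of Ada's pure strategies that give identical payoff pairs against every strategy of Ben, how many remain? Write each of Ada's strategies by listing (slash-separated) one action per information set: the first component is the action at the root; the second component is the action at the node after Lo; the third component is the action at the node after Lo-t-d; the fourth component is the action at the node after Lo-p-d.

5

Ada has 16 pure strategies: Lo/t/D/B, Lo/t/D/E, Lo/t/W/B, Lo/t/W/E, Lo/p/D/B, Lo/p/D/E, Lo/p/W/B, Lo/p/W/E, Hi/t/D/B, Hi/t/D/E, Hi/t/W/B, Hi/t/W/E, Hi/p/D/B, Hi/p/D/E, Hi/p/W/B, Hi/p/W/E. Columns: d, b.
{Lo/t/D/B, Lo/t/D/E} → row (6,7) (0,6)
{Lo/t/W/B, Lo/t/W/E} → row (5,4) (0,6)
{Lo/p/D/B, Lo/p/W/B} → row (3,5) (3,1)
{Lo/p/D/E, Lo/p/W/E} → row (0,4) (3,1)
{Hi/t/D/B, Hi/t/D/E, Hi/t/W/B, Hi/t/W/E, Hi/p/D/B, Hi/p/D/E, Hi/p/W/B, Hi/p/W/E} → row (8,3) (8,3)
That's 5 distinct rows out of 16 strategies.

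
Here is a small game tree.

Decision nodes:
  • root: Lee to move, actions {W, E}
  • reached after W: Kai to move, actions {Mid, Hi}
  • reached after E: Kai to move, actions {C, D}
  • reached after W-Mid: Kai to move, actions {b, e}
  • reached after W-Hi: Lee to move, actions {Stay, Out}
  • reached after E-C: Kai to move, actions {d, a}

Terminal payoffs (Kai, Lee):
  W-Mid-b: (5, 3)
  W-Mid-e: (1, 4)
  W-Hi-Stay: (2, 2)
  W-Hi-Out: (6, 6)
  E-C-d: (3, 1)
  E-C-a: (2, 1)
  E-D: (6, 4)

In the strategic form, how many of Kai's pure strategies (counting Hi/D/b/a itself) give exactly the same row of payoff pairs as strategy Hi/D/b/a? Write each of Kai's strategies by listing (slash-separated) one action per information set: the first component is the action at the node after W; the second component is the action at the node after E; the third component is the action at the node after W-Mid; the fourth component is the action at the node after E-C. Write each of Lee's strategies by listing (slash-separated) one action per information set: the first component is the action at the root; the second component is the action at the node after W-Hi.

Row for Hi/D/b/a (columns W/Stay, W/Out, E/Stay, E/Out): (2,2) (6,6) (6,4) (6,4).
Under Hi/D/b/a, Kai's choice at the node after W-Mid and at the node after E-C can never be reached regardless of what Lee does, so varying those choices leaves every outcome unchanged.
Holding the reachable choices fixed and varying the unreachable ones freely already gives 2 × 2 = 4 equivalent strategies.
No other strategy reproduces this row, so those 4 are the full class: Hi/D/b/d, Hi/D/b/a, Hi/D/e/d, Hi/D/e/a.

4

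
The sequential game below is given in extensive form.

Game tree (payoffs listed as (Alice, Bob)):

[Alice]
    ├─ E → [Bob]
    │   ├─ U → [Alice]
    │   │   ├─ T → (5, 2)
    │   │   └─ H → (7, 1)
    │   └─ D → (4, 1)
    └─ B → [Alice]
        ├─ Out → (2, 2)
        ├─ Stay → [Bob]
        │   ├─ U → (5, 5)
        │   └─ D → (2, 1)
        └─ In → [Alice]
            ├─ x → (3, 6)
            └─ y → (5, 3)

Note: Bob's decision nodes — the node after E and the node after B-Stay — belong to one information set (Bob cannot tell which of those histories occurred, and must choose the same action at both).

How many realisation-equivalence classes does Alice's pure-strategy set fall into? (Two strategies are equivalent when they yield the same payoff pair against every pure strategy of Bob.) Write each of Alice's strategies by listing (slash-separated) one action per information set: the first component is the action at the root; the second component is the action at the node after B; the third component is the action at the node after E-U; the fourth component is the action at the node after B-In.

Alice has 24 pure strategies: E/Out/T/x, E/Out/T/y, E/Out/H/x, E/Out/H/y, E/Stay/T/x, E/Stay/T/y, E/Stay/H/x, E/Stay/H/y, E/In/T/x, E/In/T/y, E/In/H/x, E/In/H/y, B/Out/T/x, B/Out/T/y, B/Out/H/x, B/Out/H/y, B/Stay/T/x, B/Stay/T/y, B/Stay/H/x, B/Stay/H/y, B/In/T/x, B/In/T/y, B/In/H/x, B/In/H/y. Columns: U, D.
{E/Out/T/x, E/Out/T/y, E/Stay/T/x, E/Stay/T/y, E/In/T/x, E/In/T/y} → row (5,2) (4,1)
{E/Out/H/x, E/Out/H/y, E/Stay/H/x, E/Stay/H/y, E/In/H/x, E/In/H/y} → row (7,1) (4,1)
{B/Out/T/x, B/Out/T/y, B/Out/H/x, B/Out/H/y} → row (2,2) (2,2)
{B/Stay/T/x, B/Stay/T/y, B/Stay/H/x, B/Stay/H/y} → row (5,5) (2,1)
{B/In/T/x, B/In/H/x} → row (3,6) (3,6)
{B/In/T/y, B/In/H/y} → row (5,3) (5,3)
That's 6 distinct rows out of 24 strategies.

6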